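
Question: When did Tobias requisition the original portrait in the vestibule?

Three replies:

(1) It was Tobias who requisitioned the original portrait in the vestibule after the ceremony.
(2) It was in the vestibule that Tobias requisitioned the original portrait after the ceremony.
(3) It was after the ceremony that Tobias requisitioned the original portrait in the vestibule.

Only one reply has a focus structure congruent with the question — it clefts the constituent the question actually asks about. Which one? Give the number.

3

The question word "when" targets the time.
Option (1) clefts "Tobias" — the subject (agent), not what was asked.
Option (2) clefts "in the vestibule" — the location, not what was asked.
Option (3) clefts "after the ceremony" — that matches what the question asks about.
So the congruent reply is (3).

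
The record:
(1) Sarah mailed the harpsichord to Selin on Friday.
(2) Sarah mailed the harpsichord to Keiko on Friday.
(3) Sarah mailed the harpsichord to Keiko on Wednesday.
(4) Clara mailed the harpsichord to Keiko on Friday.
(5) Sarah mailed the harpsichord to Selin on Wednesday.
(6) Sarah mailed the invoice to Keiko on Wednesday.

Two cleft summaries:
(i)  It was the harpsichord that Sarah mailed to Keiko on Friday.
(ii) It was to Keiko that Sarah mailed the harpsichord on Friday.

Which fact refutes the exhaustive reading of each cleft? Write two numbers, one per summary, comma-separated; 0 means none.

Summary (i) focuses "the harpsichord" (the thing); background same agent, recipient, setting (Sarah / Keiko / on Friday). No fact matches that background with a different thing, so 0.
Summary (ii) focuses "Keiko" (the recipient); background same agent, thing, setting (Sarah / the harpsichord / on Friday). Fact (1) matches that background with recipient = Selin — refutes (ii).

0, 1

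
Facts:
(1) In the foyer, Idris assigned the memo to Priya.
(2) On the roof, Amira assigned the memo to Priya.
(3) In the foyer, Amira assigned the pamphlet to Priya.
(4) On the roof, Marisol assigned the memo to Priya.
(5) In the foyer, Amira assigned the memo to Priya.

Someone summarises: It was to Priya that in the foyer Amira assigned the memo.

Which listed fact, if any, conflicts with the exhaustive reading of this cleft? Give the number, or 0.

The cleft puts "Priya" in focus and presupposes the open proposition with same agent, thing, setting (Amira / the memo / in the foyer).
The exhaustive reading says no other recipient fits that background.
No listed fact matches the background with a different recipient. Exhaustivity holds.

0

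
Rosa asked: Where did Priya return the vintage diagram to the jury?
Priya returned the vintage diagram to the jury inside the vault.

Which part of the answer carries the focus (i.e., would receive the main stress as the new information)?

inside the vault

The wh-word "where" asks about the location.
In the answer, "Priya", "the vintage diagram" and "to the jury" are given — repeated from the question.
The constituent filling the location gap is "inside the vault"; that is the focus and would carry nuclear stress.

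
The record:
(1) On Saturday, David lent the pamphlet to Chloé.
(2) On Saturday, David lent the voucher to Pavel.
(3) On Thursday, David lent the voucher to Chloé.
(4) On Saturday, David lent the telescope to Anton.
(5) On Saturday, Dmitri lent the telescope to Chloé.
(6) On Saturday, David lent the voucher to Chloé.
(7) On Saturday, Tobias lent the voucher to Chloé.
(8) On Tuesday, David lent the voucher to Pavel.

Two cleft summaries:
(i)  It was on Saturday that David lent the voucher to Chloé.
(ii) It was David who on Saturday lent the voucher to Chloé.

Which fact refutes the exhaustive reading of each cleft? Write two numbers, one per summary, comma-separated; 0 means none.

3, 7

Summary (i) focuses "on Saturday" (the setting); background David as agent and the voucher as thing and Chloé as recipient. Fact (3) matches that background with setting = on Thursday — refutes (i).
Summary (ii) focuses "David" (the agent); background the voucher as thing and Chloé as recipient and on Saturday as setting. Fact (7) matches that background with agent = Tobias — refutes (ii).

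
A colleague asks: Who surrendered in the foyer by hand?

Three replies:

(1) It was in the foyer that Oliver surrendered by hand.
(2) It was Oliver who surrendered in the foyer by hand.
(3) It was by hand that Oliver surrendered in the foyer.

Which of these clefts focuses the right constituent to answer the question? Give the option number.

The question word "who" targets the subject (agent).
Option (1) clefts "in the foyer" — the location, not what was asked.
Option (2) clefts "Oliver" — that matches what the question asks about.
Option (3) clefts "by hand" — the manner, not what was asked.
So the congruent reply is (2).

2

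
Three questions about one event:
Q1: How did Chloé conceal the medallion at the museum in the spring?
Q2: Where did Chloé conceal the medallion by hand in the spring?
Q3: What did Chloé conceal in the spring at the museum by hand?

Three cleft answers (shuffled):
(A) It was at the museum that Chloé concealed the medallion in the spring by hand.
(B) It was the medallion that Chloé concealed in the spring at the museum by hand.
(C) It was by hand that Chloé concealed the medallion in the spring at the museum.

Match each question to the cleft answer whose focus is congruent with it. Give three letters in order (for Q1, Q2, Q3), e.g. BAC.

CAB

Q1 asks about the manner; cleft (C) focuses "by hand", which is the manner — so Q1 → C.
Q2 asks about the location; cleft (A) focuses "at the museum", which is the location — so Q2 → A.
Q3 asks about the direct object; cleft (B) focuses "the medallion", which is the direct object — so Q3 → B.
Mapping: Q1→C, Q2→A, Q3→B.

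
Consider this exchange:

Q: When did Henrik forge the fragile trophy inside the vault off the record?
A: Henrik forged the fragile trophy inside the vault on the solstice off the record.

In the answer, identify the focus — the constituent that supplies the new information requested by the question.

The wh-word "when" asks about the time.
In the answer, "Henrik", "the fragile trophy", "inside the vault" and "off the record" are given — repeated from the question.
The constituent filling the time gap is "on the solstice"; that is the focus and would carry nuclear stress.

on the solstice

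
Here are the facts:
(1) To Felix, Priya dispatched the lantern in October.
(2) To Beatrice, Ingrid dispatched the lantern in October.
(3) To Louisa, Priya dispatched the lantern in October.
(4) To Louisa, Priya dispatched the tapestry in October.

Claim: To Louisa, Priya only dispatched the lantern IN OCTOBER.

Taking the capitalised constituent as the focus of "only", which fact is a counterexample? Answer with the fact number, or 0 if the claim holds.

Focus (in capitals) is "in October" — the setting. "Only" excludes alternative settings while holding fixed agent = Priya, thing = the lantern, recipient = Louisa.
No fact matches agent = Priya, thing = the lantern, recipient = Louisa with a different setting — every other fact differs on at least one backgrounded slot. So no fact refutes it.

0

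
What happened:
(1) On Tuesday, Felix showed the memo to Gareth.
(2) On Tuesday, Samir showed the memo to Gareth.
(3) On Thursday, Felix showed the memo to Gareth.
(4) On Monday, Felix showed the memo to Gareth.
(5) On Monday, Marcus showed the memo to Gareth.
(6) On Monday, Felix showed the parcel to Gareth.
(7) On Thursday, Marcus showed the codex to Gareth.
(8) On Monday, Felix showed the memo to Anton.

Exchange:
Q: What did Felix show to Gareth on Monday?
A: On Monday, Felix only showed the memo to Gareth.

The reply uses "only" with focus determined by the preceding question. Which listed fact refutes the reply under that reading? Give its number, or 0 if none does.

The question "What did ...?" targets the thing, so in the reply the focus falls on "the memo".
So "only" ranges over things; the rest (Felix as agent and Gareth as recipient and on Monday as setting) is presupposed.
Fact (6) shares the background with a different thing (the parcel) — counterexample.
(Fact (8) would refute a reading with focus on the recipient — but that is not what the question asks.)

6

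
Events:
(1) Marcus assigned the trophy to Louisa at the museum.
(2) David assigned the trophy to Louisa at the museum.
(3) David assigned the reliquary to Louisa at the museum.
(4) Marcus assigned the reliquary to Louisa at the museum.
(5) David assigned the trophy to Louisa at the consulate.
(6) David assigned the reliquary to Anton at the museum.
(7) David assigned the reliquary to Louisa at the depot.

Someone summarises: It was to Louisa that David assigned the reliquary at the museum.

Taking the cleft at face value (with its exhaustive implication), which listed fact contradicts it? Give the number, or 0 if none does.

6

The cleft puts "Louisa" in focus and presupposes the open proposition with agent = David, thing = the reliquary, setting = at the museum.
The exhaustive reading says no other recipient fits that background.
Fact (6) shares the background but with recipient = Anton; exhaustivity is violated.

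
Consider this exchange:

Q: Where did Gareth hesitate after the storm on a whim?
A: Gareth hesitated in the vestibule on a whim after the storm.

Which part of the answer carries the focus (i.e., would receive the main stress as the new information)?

in the vestibule

The wh-word "where" asks about the location.
In the answer, "Gareth", "after the storm" and "on a whim" are given — repeated from the question.
The constituent filling the location gap is "in the vestibule"; that is the focus and would carry nuclear stress.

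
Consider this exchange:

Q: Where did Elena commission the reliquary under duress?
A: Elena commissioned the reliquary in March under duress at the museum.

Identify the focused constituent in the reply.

at the museum

The wh-word "where" asks about the location.
In the answer, "Elena", "the reliquary" and "under duress" are given — repeated from the question.
"in March" is also new, but it specifies the time, which is not what the question asks about — so it is not the focus.
The constituent filling the location gap is "at the museum"; that is the focus.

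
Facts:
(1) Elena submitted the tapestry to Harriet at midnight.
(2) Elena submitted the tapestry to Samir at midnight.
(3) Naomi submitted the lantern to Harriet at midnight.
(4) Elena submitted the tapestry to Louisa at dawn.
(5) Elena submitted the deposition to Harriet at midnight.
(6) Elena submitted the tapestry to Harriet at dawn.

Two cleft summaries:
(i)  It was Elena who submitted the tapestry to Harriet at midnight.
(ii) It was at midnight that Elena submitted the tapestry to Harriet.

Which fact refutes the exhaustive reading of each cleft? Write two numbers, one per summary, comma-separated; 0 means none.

(i): focus "Elena". No fact shares the tapestry as thing and Harriet as recipient and at midnight as setting with a different agent. 0.
(ii): focus "at midnight". Looking for Elena as agent and the tapestry as thing and Harriet as recipient with some other setting — fact (6) has at dawn there. Refuted.

0, 6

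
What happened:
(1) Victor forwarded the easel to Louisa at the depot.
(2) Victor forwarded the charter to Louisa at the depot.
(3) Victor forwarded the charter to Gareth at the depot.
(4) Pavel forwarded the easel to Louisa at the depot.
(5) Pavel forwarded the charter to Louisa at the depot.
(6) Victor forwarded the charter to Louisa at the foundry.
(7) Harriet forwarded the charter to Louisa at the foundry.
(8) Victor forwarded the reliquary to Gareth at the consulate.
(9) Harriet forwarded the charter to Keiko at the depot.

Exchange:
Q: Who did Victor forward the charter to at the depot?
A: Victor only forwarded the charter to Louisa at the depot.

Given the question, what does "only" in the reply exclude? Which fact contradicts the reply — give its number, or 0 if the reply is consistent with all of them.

3

The question "Who did ... to ...?" targets the recipient, so in the reply the focus falls on "Louisa".
"Only" then excludes alternative recipients while the background — Victor as agent and the charter as thing and at the depot as setting — is held fixed.
Fact (3) shares the background with a different recipient (Gareth) — counterexample.
(Fact (6) would refute a reading with focus on the setting — but that is not what the question asks.)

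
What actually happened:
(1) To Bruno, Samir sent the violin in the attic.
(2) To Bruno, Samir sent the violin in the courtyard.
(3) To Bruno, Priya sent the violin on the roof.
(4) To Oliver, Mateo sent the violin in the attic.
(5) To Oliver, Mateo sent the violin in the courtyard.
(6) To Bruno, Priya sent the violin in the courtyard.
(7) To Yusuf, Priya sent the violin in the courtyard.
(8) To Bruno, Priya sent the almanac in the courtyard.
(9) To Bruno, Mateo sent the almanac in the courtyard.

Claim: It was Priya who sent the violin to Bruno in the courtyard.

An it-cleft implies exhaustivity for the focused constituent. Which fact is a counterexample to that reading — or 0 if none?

2

Focus of the cleft: "Priya" (the agent). Presupposed background: same thing, recipient, setting (the violin / Bruno / in the courtyard).
The exhaustive reading says no other agent fits that background.
But fact (2) also has same thing, recipient, setting (the violin / Bruno / in the courtyard), with agent = Samir — so the exhaustive reading fails.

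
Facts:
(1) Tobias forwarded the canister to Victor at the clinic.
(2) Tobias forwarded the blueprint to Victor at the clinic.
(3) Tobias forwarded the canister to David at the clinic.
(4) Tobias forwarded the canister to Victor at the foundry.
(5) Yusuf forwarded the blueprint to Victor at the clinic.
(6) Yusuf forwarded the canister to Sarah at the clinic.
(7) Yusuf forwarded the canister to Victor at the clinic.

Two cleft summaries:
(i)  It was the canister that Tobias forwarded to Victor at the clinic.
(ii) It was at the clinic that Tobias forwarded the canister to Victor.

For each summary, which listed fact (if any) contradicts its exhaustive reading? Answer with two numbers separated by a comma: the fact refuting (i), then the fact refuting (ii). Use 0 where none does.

Summary (i) focuses "the canister" (the thing); background same agent, recipient, setting (Tobias / Victor / at the clinic). Fact (2) matches that background with thing = the blueprint — refutes (i).
Summary (ii) focuses "at the clinic" (the setting); background same agent, thing, recipient (Tobias / the canister / Victor). Fact (4) matches that background with setting = at the foundry — refutes (ii).

2, 4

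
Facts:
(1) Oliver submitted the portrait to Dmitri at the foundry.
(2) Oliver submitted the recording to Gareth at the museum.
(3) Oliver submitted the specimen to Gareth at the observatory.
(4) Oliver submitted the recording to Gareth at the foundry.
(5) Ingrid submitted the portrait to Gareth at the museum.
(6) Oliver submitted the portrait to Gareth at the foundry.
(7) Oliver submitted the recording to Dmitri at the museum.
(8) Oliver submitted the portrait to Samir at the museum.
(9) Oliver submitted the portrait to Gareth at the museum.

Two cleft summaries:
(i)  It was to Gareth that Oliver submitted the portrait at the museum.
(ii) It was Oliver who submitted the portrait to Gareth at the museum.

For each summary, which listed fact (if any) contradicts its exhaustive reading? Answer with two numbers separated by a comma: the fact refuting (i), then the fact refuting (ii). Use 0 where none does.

8, 5

(i): focus "Gareth". Looking for agent = Oliver, thing = the portrait, setting = at the museum with some other recipient — fact (8) has Samir there. Refuted.
(ii): focus "Oliver". Looking for thing = the portrait, recipient = Gareth, setting = at the museum with some other agent — fact (5) has Ingrid there. Refuted.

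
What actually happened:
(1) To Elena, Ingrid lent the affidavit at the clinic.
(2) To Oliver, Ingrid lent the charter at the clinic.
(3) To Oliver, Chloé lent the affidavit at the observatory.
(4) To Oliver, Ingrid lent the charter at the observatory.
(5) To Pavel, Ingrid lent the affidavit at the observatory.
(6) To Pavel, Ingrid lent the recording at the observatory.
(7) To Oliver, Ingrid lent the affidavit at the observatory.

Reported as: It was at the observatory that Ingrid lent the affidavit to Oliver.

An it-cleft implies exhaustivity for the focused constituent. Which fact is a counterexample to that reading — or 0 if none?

The cleft puts "at the observatory" in focus and presupposes the open proposition with agent = Ingrid, thing = the affidavit, recipient = Oliver.
Exhaustivity: at the observatory is the only setting satisfying that background.
No listed fact matches the background with a different setting. Exhaustivity holds.

0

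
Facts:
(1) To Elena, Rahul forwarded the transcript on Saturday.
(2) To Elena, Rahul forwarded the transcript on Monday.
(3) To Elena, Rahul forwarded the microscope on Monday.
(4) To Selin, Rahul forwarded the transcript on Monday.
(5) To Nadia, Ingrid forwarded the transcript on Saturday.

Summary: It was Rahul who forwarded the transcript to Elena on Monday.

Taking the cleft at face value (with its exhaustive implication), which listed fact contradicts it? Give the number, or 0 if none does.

0

Focus of the cleft: "Rahul" (the agent). Presupposed background: the transcript as thing and Elena as recipient and on Monday as setting.
Exhaustivity: Rahul is the only agent satisfying that background.
Every other fact differs from the presupposition on some backgrounded slot, so none challenges the exhaustivity.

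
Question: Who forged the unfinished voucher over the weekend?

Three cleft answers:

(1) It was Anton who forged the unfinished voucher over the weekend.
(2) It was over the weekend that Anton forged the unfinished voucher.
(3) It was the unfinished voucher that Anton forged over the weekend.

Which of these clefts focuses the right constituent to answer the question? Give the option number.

The question word "who" targets the subject (agent).
Option (1) clefts "Anton" — that matches what the question asks about.
Option (2) clefts "over the weekend" — the time, not what was asked.
Option (3) clefts "the unfinished voucher" — the direct object, not what was asked.
So the congruent reply is (1).

1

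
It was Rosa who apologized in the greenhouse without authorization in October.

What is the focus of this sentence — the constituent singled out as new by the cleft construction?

In an it-cleft "It was X that/who ...", the clefted constituent X is the focus; the that/who-clause expresses the presupposed open proposition.
Here the focus is "Rosa". The backgrounded (presupposed) material includes "in October", "in the greenhouse" and "without authorization".

Rosa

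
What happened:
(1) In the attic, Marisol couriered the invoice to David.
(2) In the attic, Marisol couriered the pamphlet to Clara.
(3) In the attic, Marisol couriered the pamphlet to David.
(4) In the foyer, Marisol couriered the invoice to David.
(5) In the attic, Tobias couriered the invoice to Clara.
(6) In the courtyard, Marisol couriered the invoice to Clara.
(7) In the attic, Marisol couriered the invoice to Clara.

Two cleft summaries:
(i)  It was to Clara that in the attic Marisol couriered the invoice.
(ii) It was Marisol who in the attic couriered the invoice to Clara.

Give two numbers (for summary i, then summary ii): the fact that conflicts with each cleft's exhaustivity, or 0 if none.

Summary (i) focuses "Clara" (the recipient); background same agent, thing, setting (Marisol / the invoice / in the attic). Fact (1) matches that background with recipient = David — refutes (i).
Summary (ii) focuses "Marisol" (the agent); background same thing, recipient, setting (the invoice / Clara / in the attic). Fact (5) matches that background with agent = Tobias — refutes (ii).

1, 5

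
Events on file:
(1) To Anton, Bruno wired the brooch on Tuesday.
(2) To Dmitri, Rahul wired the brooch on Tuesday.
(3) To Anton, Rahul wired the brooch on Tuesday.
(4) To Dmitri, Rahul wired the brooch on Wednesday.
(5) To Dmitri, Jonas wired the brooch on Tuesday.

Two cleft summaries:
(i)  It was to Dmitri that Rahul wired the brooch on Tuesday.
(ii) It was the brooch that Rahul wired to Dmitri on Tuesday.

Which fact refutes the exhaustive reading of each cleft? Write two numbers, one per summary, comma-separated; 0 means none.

3, 0

(i): focus "Dmitri". Looking for agent = Rahul, thing = the brooch, setting = on Tuesday with some other recipient — fact (3) has Anton there. Refuted.
(ii): focus "the brooch". No fact shares agent = Rahul, recipient = Dmitri, setting = on Tuesday with a different thing. 0.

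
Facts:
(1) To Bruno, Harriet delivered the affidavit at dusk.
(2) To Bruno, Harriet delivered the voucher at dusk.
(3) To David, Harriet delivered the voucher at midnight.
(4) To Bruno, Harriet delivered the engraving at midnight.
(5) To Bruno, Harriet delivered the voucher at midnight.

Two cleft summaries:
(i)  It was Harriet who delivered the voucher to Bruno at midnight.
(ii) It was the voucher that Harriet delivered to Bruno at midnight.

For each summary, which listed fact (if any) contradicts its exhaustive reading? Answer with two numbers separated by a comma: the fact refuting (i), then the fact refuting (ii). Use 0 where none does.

0, 4

(i): focus "Harriet". No fact shares same thing, recipient, setting (the voucher / Bruno / at midnight) with a different agent. 0.
(ii): focus "the voucher". Looking for same agent, recipient, setting (Harriet / Bruno / at midnight) with some other thing — fact (4) has the engraving there. Refuted.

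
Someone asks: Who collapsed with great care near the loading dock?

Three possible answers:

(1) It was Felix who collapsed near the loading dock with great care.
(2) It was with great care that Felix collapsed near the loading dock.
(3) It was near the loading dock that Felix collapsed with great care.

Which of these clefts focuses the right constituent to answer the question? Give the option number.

1

The question word "who" targets the subject (agent).
Option (1) clefts "Felix" — that matches what the question asks about.
Option (2) clefts "with great care" — the manner, not what was asked.
Option (3) clefts "near the loading dock" — the location, not what was asked.
So the congruent reply is (1).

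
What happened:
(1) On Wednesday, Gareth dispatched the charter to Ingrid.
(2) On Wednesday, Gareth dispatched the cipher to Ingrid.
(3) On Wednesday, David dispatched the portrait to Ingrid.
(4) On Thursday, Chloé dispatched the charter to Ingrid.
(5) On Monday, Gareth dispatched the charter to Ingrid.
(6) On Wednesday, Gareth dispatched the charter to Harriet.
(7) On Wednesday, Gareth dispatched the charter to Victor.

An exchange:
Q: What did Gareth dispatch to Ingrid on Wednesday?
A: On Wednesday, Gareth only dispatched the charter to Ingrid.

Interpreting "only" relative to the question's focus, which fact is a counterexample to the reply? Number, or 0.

Answering "What did ...?" puts focus on the thing — here, "the charter".
"Only" then excludes alternative things while the background — agent = Gareth, recipient = Ingrid, setting = on Wednesday — is held fixed.
Fact (2) keeps agent = Gareth, recipient = Ingrid, setting = on Wednesday but has thing = the cipher; that refutes the reply.
(Fact (5) would refute a reading with focus on the setting — but that is not what the question asks.)

2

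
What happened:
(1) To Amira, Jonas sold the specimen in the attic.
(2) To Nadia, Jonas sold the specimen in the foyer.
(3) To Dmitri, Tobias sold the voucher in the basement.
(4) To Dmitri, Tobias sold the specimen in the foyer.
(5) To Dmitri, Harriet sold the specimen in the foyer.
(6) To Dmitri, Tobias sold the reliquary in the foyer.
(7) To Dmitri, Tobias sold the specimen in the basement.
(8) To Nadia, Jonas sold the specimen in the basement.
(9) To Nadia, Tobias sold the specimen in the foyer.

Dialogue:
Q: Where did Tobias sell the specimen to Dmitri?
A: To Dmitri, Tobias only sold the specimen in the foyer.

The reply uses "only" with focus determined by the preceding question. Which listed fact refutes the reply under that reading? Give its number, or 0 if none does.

7

Answering "Where did ...?" puts focus on the setting — here, "in the foyer".
"Only" then excludes alternative settings while the background — agent = Tobias, thing = the specimen, recipient = Dmitri — is held fixed.
Fact (7) shares the background with a different setting (in the basement) — counterexample.
(Fact (6) would refute a reading with focus on the thing — but that is not what the question asks.)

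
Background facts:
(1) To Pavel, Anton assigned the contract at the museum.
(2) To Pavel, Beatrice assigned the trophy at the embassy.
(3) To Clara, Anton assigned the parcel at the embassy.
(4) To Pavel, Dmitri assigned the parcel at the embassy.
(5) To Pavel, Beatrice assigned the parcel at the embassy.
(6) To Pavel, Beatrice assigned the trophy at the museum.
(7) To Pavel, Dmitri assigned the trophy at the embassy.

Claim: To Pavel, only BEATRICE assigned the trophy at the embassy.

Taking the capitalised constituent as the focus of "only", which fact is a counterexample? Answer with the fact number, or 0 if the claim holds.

The capitals mark "Beatrice" as focus. So "only" rules out other agents, with the rest (the trophy as thing and Pavel as recipient and at the embassy as setting) as background.
Fact (7) matches on the trophy as thing and Pavel as recipient and at the embassy as setting, but has agent = Dmitri instead. That refutes the claim.

7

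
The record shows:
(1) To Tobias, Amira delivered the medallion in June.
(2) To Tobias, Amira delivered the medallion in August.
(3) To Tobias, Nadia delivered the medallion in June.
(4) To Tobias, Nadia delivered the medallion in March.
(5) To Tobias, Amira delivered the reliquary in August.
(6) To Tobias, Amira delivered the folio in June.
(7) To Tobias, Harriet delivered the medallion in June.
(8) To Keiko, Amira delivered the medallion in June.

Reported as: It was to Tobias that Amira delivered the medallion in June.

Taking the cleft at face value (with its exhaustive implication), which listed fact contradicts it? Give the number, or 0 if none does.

The cleft puts "Tobias" in focus and presupposes the open proposition with agent = Amira, thing = the medallion, setting = in June.
Exhaustivity: Tobias is the only recipient satisfying that background.
But fact (8) also has agent = Amira, thing = the medallion, setting = in June, with recipient = Keiko — so the exhaustive reading fails.

8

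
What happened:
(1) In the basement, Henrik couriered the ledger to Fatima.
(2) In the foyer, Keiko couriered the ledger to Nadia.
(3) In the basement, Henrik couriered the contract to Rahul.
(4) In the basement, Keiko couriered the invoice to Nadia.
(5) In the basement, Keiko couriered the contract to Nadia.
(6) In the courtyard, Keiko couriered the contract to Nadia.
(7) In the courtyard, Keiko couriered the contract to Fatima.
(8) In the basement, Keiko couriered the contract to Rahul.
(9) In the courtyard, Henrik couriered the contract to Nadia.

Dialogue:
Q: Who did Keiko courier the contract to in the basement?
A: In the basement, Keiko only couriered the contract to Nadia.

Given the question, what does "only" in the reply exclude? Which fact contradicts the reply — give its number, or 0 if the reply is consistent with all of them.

8

Answering "Who did ... to ...?" puts focus on the recipient — here, "Nadia".
"Only" then excludes alternative recipients while the background — agent = Keiko, thing = the contract, setting = in the basement — is held fixed.
Fact (8) shares the background with a different recipient (Rahul) — counterexample.
(Fact (4) would refute a reading with focus on the thing — but that is not what the question asks.)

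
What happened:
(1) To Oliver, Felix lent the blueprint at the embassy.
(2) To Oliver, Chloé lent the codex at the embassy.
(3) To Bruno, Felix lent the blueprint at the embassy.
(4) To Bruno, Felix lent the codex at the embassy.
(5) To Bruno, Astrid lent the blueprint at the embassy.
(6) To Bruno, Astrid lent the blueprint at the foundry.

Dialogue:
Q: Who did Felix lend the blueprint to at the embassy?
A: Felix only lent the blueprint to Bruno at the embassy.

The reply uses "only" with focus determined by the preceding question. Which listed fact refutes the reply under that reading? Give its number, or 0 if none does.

Answering "Who did ... to ...?" puts focus on the recipient — here, "Bruno".
So "only" ranges over recipients; the rest (Felix as agent and the blueprint as thing and at the embassy as setting) is presupposed.
Fact (1) shares the background with a different recipient (Oliver) — counterexample.
(Fact (4) would refute a reading with focus on the thing — but that is not what the question asks.)

1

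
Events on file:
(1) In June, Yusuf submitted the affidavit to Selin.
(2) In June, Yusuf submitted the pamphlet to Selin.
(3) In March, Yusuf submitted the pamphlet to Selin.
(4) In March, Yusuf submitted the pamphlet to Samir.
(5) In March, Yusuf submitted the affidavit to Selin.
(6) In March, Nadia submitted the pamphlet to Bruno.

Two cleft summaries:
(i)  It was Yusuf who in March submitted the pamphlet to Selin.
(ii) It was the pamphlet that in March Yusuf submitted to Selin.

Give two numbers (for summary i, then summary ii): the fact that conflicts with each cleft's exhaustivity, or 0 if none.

0, 5

(i): focus "Yusuf". No fact shares same thing, recipient, setting (the pamphlet / Selin / in March) with a different agent. 0.
(ii): focus "the pamphlet". Looking for same agent, recipient, setting (Yusuf / Selin / in March) with some other thing — fact (5) has the affidavit there. Refuted.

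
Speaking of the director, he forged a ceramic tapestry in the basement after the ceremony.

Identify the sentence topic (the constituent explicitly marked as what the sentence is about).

the director

The construction explicitly marks "the director" as what the sentence is about — the topic.
The remainder of the clause is the comment (what is said about the topic).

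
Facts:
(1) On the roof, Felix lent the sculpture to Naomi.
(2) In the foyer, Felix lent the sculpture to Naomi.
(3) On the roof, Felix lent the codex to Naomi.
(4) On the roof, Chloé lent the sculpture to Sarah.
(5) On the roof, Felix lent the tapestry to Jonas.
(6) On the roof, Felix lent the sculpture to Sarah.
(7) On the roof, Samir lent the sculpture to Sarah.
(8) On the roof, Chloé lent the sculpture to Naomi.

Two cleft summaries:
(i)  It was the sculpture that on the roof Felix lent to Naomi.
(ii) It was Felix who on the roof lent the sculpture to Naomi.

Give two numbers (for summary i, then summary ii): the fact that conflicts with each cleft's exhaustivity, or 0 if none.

3, 8

Summary (i) focuses "the sculpture" (the thing); background Felix as agent and Naomi as recipient and on the roof as setting. Fact (3) matches that background with thing = the codex — refutes (i).
Summary (ii) focuses "Felix" (the agent); background the sculpture as thing and Naomi as recipient and on the roof as setting. Fact (8) matches that background with agent = Chloé — refutes (ii).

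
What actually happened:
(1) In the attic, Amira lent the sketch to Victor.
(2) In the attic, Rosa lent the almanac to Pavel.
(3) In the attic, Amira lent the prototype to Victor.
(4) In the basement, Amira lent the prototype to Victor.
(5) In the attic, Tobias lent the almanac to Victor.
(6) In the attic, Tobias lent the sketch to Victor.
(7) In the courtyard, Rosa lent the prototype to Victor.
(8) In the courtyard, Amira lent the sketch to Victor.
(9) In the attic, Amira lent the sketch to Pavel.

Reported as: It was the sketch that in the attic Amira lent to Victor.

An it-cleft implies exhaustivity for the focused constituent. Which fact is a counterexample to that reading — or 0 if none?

The cleft puts "the sketch" in focus and presupposes the open proposition with same agent, recipient, setting (Amira / Victor / in the attic).
The exhaustive reading says no other thing fits that background.
But fact (3) also has same agent, recipient, setting (Amira / Victor / in the attic), with thing = the prototype — so the exhaustive reading fails.

3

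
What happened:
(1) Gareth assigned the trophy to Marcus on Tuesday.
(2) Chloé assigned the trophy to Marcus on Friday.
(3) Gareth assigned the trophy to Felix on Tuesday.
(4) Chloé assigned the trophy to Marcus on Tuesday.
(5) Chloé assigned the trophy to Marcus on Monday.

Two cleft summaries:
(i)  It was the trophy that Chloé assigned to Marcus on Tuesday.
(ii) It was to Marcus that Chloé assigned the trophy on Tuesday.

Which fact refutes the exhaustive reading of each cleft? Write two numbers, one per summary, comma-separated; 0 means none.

0, 0

Summary (i) focuses "the trophy" (the thing); background Chloé as agent and Marcus as recipient and on Tuesday as setting. No fact matches that background with a different thing, so 0.
Summary (ii) focuses "Marcus" (the recipient); background Chloé as agent and the trophy as thing and on Tuesday as setting. No fact matches that background with a different recipient, so 0.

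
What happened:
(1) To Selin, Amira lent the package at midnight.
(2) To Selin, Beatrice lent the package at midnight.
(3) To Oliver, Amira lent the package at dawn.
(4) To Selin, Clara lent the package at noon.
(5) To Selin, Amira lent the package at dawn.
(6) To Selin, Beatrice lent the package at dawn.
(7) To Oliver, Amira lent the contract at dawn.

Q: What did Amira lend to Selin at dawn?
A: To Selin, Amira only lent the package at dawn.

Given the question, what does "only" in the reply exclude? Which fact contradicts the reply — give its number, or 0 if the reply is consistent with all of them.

The question "What did ...?" targets the thing, so in the reply the focus falls on "the package".
"Only" then excludes alternative things while the background — same agent, recipient, setting (Amira / Selin / at dawn) — is held fixed.
No listed fact shares that background with another thing. Nothing contradicts the reply.
(Fact (3) would refute a reading with focus on the recipient — but that is not what the question asks.)

0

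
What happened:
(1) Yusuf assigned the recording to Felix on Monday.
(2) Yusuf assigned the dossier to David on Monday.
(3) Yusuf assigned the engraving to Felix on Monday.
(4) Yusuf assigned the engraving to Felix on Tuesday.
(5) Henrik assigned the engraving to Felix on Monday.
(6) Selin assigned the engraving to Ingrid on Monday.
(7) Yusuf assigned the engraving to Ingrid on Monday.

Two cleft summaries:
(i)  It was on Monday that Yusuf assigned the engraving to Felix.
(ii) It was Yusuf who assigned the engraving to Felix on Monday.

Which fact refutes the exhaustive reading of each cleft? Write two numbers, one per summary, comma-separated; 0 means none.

4, 5

(i): focus "on Monday". Looking for same agent, thing, recipient (Yusuf / the engraving / Felix) with some other setting — fact (4) has on Tuesday there. Refuted.
(ii): focus "Yusuf". Looking for same thing, recipient, setting (the engraving / Felix / on Monday) with some other agent — fact (5) has Henrik there. Refuted.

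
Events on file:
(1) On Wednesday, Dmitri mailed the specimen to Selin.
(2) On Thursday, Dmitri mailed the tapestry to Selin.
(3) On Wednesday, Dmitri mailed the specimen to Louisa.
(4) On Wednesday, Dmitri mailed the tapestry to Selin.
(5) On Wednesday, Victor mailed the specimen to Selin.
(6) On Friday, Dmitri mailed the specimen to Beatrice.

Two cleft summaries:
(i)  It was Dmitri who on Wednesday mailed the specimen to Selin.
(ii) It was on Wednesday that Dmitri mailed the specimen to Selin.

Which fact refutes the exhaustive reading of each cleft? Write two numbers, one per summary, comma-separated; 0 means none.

(i): focus "Dmitri". Looking for same thing, recipient, setting (the specimen / Selin / on Wednesday) with some other agent — fact (5) has Victor there. Refuted.
(ii): focus "on Wednesday". No fact shares same agent, thing, recipient (Dmitri / the specimen / Selin) with a different setting. 0.

5, 0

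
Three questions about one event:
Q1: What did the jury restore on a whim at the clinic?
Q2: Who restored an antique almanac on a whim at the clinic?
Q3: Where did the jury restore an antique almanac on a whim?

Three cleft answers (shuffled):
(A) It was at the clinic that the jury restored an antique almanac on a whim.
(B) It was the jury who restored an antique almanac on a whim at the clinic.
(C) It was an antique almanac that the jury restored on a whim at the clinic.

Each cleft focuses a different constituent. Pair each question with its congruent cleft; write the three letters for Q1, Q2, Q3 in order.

Q1 asks about the direct object; cleft (C) focuses "an antique almanac", which is the direct object — so Q1 → C.
Q2 asks about the subject (agent); cleft (B) focuses "the jury", which is the subject (agent) — so Q2 → B.
Q3 asks about the location; cleft (A) focuses "at the clinic", which is the location — so Q3 → A.
Mapping: Q1→C, Q2→B, Q3→A.

CBA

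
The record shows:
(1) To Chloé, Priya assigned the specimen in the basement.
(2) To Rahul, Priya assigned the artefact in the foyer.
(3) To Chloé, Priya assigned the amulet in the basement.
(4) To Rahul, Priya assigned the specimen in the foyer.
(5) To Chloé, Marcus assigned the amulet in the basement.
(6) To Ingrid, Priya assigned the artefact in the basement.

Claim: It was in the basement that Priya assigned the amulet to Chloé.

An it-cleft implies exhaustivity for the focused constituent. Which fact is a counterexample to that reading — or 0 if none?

0

Focus of the cleft: "in the basement" (the setting). Presupposed background: agent = Priya, thing = the amulet, recipient = Chloé.
Exhaustivity: in the basement is the only setting satisfying that background.
Every other fact differs from the presupposition on some backgrounded slot, so none challenges the exhaustivity.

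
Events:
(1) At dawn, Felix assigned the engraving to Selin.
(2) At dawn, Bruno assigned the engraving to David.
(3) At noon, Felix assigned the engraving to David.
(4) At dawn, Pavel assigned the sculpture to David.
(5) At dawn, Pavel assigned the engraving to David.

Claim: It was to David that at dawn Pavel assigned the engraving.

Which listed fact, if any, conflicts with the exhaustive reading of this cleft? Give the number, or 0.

0

The cleft puts "David" in focus and presupposes the open proposition with same agent, thing, setting (Pavel / the engraving / at dawn).
Exhaustivity: David is the only recipient satisfying that background.
Every other fact differs from the presupposition on some backgrounded slot, so none challenges the exhaustivity.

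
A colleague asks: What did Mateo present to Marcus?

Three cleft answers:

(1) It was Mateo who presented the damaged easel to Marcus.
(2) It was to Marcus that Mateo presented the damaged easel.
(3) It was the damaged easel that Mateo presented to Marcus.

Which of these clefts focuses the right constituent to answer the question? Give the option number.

3

The question word "what" targets the direct object.
Option (1) clefts "Mateo" — the subject (agent), not what was asked.
Option (2) clefts "to Marcus" — the recipient, not what was asked.
Option (3) clefts "the damaged easel" — that matches what the question asks about.
So the congruent reply is (3).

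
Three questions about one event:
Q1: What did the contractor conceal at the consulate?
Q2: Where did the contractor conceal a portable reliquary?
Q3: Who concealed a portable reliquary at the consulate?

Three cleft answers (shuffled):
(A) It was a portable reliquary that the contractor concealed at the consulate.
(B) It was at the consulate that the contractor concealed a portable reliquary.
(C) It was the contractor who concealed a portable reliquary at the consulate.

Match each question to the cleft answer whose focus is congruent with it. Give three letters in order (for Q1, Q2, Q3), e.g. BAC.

ABC

Q1 asks about the direct object; cleft (A) focuses "a portable reliquary", which is the direct object — so Q1 → A.
Q2 asks about the location; cleft (B) focuses "at the consulate", which is the location — so Q2 → B.
Q3 asks about the subject (agent); cleft (C) focuses "the contractor", which is the subject (agent) — so Q3 → C.
Mapping: Q1→A, Q2→B, Q3→C.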